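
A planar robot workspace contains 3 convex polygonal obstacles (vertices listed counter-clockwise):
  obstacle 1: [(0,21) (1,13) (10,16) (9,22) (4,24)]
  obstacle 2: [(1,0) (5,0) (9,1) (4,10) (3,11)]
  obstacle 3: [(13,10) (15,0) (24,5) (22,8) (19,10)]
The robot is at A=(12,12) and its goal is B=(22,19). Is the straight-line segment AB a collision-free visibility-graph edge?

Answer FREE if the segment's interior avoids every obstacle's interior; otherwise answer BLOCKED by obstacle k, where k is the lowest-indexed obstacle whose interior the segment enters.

FREE

Obstacle 1 [(0,21) (1,13) (10,16) (9,22) (4,24)]:
  edge (0,21)–(1,13): clear
  edge (1,13)–(10,16): clear
  edge (10,16)–(9,22): clear
  edge (9,22)–(4,24): clear
  edge (4,24)–(0,21): clear
  midpoint (17,31/2) outside
  → clear
Obstacle 2 [(1,0) (5,0) (9,1) (4,10) (3,11)]:
  edge (1,0)–(5,0): clear
  edge (5,0)–(9,1): clear
  edge (9,1)–(4,10): clear
  edge (4,10)–(3,11): clear
  edge (3,11)–(1,0): clear
  midpoint (17,31/2) outside
  → clear
Obstacle 3 [(13,10) (15,0) (24,5) (22,8) (19,10)]:
  edge (13,10)–(15,0): clear
  edge (15,0)–(24,5): clear
  edge (24,5)–(22,8): clear
  edge (22,8)–(19,10): clear
  edge (19,10)–(13,10): clear
  midpoint (17,31/2) outside
  → clear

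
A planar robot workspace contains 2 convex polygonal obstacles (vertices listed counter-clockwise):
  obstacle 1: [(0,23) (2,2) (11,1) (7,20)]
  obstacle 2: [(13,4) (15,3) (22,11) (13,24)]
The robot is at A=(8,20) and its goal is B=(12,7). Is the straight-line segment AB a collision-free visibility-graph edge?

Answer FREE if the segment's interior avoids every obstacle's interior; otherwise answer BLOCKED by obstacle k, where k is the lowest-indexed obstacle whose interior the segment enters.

FREE

Obstacle 1 [(0,23) (2,2) (11,1) (7,20)]:
  edge (0,23)–(2,2): clear
  edge (2,2)–(11,1): clear
  edge (11,1)–(7,20): clear
  edge (7,20)–(0,23): clear
  midpoint (10,27/2) outside
  → clear
Obstacle 2 [(13,4) (15,3) (22,11) (13,24)]:
  edge (13,4)–(15,3): clear
  edge (15,3)–(22,11): clear
  edge (22,11)–(13,24): clear
  edge (13,24)–(13,4): clear
  midpoint (10,27/2) outside
  → clear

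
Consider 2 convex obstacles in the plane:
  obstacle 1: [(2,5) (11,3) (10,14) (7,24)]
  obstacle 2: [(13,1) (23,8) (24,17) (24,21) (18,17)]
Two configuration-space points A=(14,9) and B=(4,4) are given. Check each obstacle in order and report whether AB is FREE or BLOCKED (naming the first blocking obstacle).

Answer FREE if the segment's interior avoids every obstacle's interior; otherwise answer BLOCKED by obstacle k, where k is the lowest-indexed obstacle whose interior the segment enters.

BLOCKED by obstacle 1

Obstacle 1 [(2,5) (11,3) (10,14) (7,24)]:
  edge (2,5)–(11,3): crosses AB
  edge (11,3)–(10,14): crosses AB
  edge (10,14)–(7,24): clear
  edge (7,24)–(2,5): clear
  → BLOCKED
Obstacle 2 [(13,1) (23,8) (24,17) (24,21) (18,17)]:
  edge (13,1)–(23,8): clear
  edge (23,8)–(24,17): clear
  edge (24,17)–(24,21): clear
  edge (24,21)–(18,17): clear
  edge (18,17)–(13,1): clear
  midpoint (9,13/2) outside
  → clear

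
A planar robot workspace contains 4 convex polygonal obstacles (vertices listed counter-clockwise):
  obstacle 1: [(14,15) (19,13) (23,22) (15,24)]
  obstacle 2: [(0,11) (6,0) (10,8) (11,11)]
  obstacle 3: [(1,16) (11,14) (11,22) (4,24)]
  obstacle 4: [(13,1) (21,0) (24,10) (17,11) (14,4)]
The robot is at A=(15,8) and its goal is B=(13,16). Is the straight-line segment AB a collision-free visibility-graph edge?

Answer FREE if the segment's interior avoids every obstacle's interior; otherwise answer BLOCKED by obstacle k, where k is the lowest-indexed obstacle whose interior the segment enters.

FREE

Obstacle 1 [(14,15) (19,13) (23,22) (15,24)]:
  edge (14,15)–(19,13): clear
  edge (19,13)–(23,22): clear
  edge (23,22)–(15,24): clear
  edge (15,24)–(14,15): clear
  midpoint (14,12) outside
  → clear
Obstacle 2 [(0,11) (6,0) (10,8) (11,11)]:
  edge (0,11)–(6,0): clear
  edge (6,0)–(10,8): clear
  edge (10,8)–(11,11): clear
  edge (11,11)–(0,11): clear
  midpoint (14,12) outside
  → clear
Obstacle 3 [(1,16) (11,14) (11,22) (4,24)]:
  edge (1,16)–(11,14): clear
  edge (11,14)–(11,22): clear
  edge (11,22)–(4,24): clear
  edge (4,24)–(1,16): clear
  midpoint (14,12) outside
  → clear
Obstacle 4 [(13,1) (21,0) (24,10) (17,11) (14,4)]:
  edge (13,1)–(21,0): clear
  edge (21,0)–(24,10): clear
  edge (24,10)–(17,11): clear
  edge (17,11)–(14,4): clear
  edge (14,4)–(13,1): clear
  midpoint (14,12) outside
  → clear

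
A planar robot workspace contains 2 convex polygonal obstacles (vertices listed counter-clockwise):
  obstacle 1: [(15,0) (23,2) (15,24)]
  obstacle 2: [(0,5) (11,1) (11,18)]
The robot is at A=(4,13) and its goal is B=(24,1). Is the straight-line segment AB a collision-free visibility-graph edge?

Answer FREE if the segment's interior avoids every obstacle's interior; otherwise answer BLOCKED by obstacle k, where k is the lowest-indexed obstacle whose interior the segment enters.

Obstacle 1 [(15,0) (23,2) (15,24)]:
  edge (15,0)–(23,2): crosses AB
  edge (23,2)–(15,24): clear
  edge (15,24)–(15,0): crosses AB
  → BLOCKED
Obstacle 2 [(0,5) (11,1) (11,18)]:
  edge (0,5)–(11,1): clear
  edge (11,1)–(11,18): crosses AB
  edge (11,18)–(0,5): crosses AB
  → BLOCKED

BLOCKED by obstacle 1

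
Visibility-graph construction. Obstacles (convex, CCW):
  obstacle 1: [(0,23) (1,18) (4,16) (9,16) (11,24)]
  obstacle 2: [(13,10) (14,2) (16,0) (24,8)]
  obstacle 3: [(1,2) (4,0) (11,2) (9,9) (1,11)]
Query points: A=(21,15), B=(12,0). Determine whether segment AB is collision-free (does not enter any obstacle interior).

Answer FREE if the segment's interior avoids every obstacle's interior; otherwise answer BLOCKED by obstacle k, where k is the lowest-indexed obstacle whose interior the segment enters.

BLOCKED by obstacle 2

Obstacle 1 [(0,23) (1,18) (4,16) (9,16) (11,24)]:
  edge (0,23)–(1,18): clear
  edge (1,18)–(4,16): clear
  edge (4,16)–(9,16): clear
  edge (9,16)–(11,24): clear
  edge (11,24)–(0,23): clear
  midpoint (33/2,15/2) outside
  → clear
Obstacle 2 [(13,10) (14,2) (16,0) (24,8)]:
  edge (13,10)–(14,2): crosses AB
  edge (14,2)–(16,0): clear
  edge (16,0)–(24,8): clear
  edge (24,8)–(13,10): crosses AB
  → BLOCKED
Obstacle 3 [(1,2) (4,0) (11,2) (9,9) (1,11)]:
  edge (1,2)–(4,0): clear
  edge (4,0)–(11,2): clear
  edge (11,2)–(9,9): clear
  edge (9,9)–(1,11): clear
  edge (1,11)–(1,2): clear
  midpoint (33/2,15/2) outside
  → clear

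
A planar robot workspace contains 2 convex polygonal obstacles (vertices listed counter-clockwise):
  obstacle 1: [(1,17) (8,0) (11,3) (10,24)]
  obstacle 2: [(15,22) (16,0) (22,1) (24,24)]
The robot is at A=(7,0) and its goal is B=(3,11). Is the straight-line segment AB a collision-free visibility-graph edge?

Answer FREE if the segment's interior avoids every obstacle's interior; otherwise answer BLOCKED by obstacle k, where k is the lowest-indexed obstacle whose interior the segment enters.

FREE

Obstacle 1 [(1,17) (8,0) (11,3) (10,24)]:
  edge (1,17)–(8,0): clear
  edge (8,0)–(11,3): clear
  edge (11,3)–(10,24): clear
  edge (10,24)–(1,17): clear
  midpoint (5,11/2) outside
  → clear
Obstacle 2 [(15,22) (16,0) (22,1) (24,24)]:
  edge (15,22)–(16,0): clear
  edge (16,0)–(22,1): clear
  edge (22,1)–(24,24): clear
  edge (24,24)–(15,22): clear
  midpoint (5,11/2) outside
  → clear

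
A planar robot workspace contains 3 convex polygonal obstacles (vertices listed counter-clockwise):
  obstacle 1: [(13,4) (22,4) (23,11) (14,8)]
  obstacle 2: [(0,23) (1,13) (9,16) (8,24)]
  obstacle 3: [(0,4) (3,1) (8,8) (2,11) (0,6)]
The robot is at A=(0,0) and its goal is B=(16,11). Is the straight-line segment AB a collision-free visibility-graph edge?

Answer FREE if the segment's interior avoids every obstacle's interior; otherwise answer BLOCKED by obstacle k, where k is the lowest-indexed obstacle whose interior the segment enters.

BLOCKED by obstacle 3

Obstacle 1 [(13,4) (22,4) (23,11) (14,8)]:
  edge (13,4)–(22,4): clear
  edge (22,4)–(23,11): clear
  edge (23,11)–(14,8): clear
  edge (14,8)–(13,4): clear
  midpoint (8,11/2) outside
  → clear
Obstacle 2 [(0,23) (1,13) (9,16) (8,24)]:
  edge (0,23)–(1,13): clear
  edge (1,13)–(9,16): clear
  edge (9,16)–(8,24): clear
  edge (8,24)–(0,23): clear
  midpoint (8,11/2) outside
  → clear
Obstacle 3 [(0,4) (3,1) (8,8) (2,11) (0,6)]:
  edge (0,4)–(3,1): crosses AB
  edge (3,1)–(8,8): crosses AB
  edge (8,8)–(2,11): clear
  edge (2,11)–(0,6): clear
  edge (0,6)–(0,4): clear
  → BLOCKED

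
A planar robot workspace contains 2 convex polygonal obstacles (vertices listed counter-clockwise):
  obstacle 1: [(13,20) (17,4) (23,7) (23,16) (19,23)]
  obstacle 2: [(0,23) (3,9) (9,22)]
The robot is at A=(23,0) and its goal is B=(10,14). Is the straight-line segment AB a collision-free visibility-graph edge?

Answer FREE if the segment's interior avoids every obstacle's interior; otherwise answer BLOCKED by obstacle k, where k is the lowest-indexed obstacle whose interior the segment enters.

Obstacle 1 [(13,20) (17,4) (23,7) (23,16) (19,23)]:
  edge (13,20)–(17,4): crosses AB
  edge (17,4)–(23,7): crosses AB
  edge (23,7)–(23,16): clear
  edge (23,16)–(19,23): clear
  edge (19,23)–(13,20): clear
  → BLOCKED
Obstacle 2 [(0,23) (3,9) (9,22)]:
  edge (0,23)–(3,9): clear
  edge (3,9)–(9,22): clear
  edge (9,22)–(0,23): clear
  midpoint (33/2,7) outside
  → clear

BLOCKED by obstacle 1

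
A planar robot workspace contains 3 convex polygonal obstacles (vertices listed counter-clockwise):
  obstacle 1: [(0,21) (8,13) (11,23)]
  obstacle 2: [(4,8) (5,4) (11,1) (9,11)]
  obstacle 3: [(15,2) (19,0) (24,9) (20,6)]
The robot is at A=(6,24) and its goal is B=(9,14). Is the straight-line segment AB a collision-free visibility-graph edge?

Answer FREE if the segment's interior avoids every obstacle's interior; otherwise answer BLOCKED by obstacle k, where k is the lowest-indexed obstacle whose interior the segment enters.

BLOCKED by obstacle 1

Obstacle 1 [(0,21) (8,13) (11,23)]:
  edge (0,21)–(8,13): clear
  edge (8,13)–(11,23): crosses AB
  edge (11,23)–(0,21): crosses AB
  → BLOCKED
Obstacle 2 [(4,8) (5,4) (11,1) (9,11)]:
  edge (4,8)–(5,4): clear
  edge (5,4)–(11,1): clear
  edge (11,1)–(9,11): clear
  edge (9,11)–(4,8): clear
  midpoint (15/2,19) outside
  → clear
Obstacle 3 [(15,2) (19,0) (24,9) (20,6)]:
  edge (15,2)–(19,0): clear
  edge (19,0)–(24,9): clear
  edge (24,9)–(20,6): clear
  edge (20,6)–(15,2): clear
  midpoint (15/2,19) outside
  → clear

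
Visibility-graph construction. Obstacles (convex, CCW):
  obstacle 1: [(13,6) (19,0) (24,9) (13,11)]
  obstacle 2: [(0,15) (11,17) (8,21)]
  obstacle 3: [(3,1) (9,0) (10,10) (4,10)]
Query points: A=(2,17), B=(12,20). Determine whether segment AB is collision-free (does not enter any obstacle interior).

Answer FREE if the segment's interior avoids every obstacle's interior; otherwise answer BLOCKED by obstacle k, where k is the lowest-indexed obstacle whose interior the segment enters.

Obstacle 1 [(13,6) (19,0) (24,9) (13,11)]:
  edge (13,6)–(19,0): clear
  edge (19,0)–(24,9): clear
  edge (24,9)–(13,11): clear
  edge (13,11)–(13,6): clear
  midpoint (7,37/2) outside
  → clear
Obstacle 2 [(0,15) (11,17) (8,21)]:
  edge (0,15)–(11,17): clear
  edge (11,17)–(8,21): crosses AB
  edge (8,21)–(0,15): crosses AB
  → BLOCKED
Obstacle 3 [(3,1) (9,0) (10,10) (4,10)]:
  edge (3,1)–(9,0): clear
  edge (9,0)–(10,10): clear
  edge (10,10)–(4,10): clear
  edge (4,10)–(3,1): clear
  midpoint (7,37/2) outside
  → clear

BLOCKED by obstacle 2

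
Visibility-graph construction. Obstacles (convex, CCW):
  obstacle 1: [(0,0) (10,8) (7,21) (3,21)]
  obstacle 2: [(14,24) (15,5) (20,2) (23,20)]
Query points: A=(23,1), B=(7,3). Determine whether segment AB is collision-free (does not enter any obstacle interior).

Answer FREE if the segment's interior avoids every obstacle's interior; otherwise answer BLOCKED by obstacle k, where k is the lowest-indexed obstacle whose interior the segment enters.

FREE

Obstacle 1 [(0,0) (10,8) (7,21) (3,21)]:
  edge (0,0)–(10,8): clear
  edge (10,8)–(7,21): clear
  edge (7,21)–(3,21): clear
  edge (3,21)–(0,0): clear
  midpoint (15,2) outside
  → clear
Obstacle 2 [(14,24) (15,5) (20,2) (23,20)]:
  edge (14,24)–(15,5): clear
  edge (15,5)–(20,2): clear
  edge (20,2)–(23,20): clear
  edge (23,20)–(14,24): clear
  midpoint (15,2) outside
  → clear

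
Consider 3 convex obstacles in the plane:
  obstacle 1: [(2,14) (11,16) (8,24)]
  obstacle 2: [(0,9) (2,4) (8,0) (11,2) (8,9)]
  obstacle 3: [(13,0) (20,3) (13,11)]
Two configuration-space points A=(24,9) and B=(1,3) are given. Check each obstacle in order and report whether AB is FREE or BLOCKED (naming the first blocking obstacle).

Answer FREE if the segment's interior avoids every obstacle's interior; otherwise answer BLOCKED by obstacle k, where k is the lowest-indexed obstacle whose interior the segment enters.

BLOCKED by obstacle 2

Obstacle 1 [(2,14) (11,16) (8,24)]:
  edge (2,14)–(11,16): clear
  edge (11,16)–(8,24): clear
  edge (8,24)–(2,14): clear
  midpoint (25/2,6) outside
  → clear
Obstacle 2 [(0,9) (2,4) (8,0) (11,2) (8,9)]:
  edge (0,9)–(2,4): clear
  edge (2,4)–(8,0): crosses AB
  edge (8,0)–(11,2): clear
  edge (11,2)–(8,9): crosses AB
  edge (8,9)–(0,9): clear
  → BLOCKED
Obstacle 3 [(13,0) (20,3) (13,11)]:
  edge (13,0)–(20,3): clear
  edge (20,3)–(13,11): crosses AB
  edge (13,11)–(13,0): crosses AB
  → BLOCKED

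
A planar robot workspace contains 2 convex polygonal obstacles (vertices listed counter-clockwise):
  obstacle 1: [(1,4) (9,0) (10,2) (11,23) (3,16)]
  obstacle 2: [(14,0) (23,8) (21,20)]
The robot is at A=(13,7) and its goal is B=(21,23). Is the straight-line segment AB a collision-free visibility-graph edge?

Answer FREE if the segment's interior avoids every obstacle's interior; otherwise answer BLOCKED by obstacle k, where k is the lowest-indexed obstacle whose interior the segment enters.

FREE

Obstacle 1 [(1,4) (9,0) (10,2) (11,23) (3,16)]:
  edge (1,4)–(9,0): clear
  edge (9,0)–(10,2): clear
  edge (10,2)–(11,23): clear
  edge (11,23)–(3,16): clear
  edge (3,16)–(1,4): clear
  midpoint (17,15) outside
  → clear
Obstacle 2 [(14,0) (23,8) (21,20)]:
  edge (14,0)–(23,8): clear
  edge (23,8)–(21,20): clear
  edge (21,20)–(14,0): clear
  midpoint (17,15) outside
  → clear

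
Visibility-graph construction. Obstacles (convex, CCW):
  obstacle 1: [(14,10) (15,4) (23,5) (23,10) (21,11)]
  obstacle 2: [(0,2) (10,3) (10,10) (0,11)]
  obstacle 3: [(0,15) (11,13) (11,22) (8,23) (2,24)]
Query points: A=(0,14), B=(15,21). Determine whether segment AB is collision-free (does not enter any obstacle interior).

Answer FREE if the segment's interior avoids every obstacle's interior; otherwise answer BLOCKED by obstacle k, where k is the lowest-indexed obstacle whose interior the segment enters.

BLOCKED by obstacle 3

Obstacle 1 [(14,10) (15,4) (23,5) (23,10) (21,11)]:
  edge (14,10)–(15,4): clear
  edge (15,4)–(23,5): clear
  edge (23,5)–(23,10): clear
  edge (23,10)–(21,11): clear
  edge (21,11)–(14,10): clear
  midpoint (15/2,35/2) outside
  → clear
Obstacle 2 [(0,2) (10,3) (10,10) (0,11)]:
  edge (0,2)–(10,3): clear
  edge (10,3)–(10,10): clear
  edge (10,10)–(0,11): clear
  edge (0,11)–(0,2): clear
  midpoint (15/2,35/2) outside
  → clear
Obstacle 3 [(0,15) (11,13) (11,22) (8,23) (2,24)]:
  edge (0,15)–(11,13): crosses AB
  edge (11,13)–(11,22): crosses AB
  edge (11,22)–(8,23): clear
  edge (8,23)–(2,24): clear
  edge (2,24)–(0,15): clear
  → BLOCKED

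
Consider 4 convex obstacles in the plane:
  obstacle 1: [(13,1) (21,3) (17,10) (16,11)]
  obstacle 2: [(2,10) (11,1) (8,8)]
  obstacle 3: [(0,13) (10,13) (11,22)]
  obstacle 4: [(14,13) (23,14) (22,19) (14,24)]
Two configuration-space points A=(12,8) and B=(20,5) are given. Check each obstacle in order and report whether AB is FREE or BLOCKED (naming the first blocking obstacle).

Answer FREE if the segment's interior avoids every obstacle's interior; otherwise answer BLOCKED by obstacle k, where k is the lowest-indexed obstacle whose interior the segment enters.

BLOCKED by obstacle 1

Obstacle 1 [(13,1) (21,3) (17,10) (16,11)]:
  edge (13,1)–(21,3): clear
  edge (21,3)–(17,10): crosses AB
  edge (17,10)–(16,11): clear
  edge (16,11)–(13,1): crosses AB
  → BLOCKED
Obstacle 2 [(2,10) (11,1) (8,8)]:
  edge (2,10)–(11,1): clear
  edge (11,1)–(8,8): clear
  edge (8,8)–(2,10): clear
  midpoint (16,13/2) outside
  → clear
Obstacle 3 [(0,13) (10,13) (11,22)]:
  edge (0,13)–(10,13): clear
  edge (10,13)–(11,22): clear
  edge (11,22)–(0,13): clear
  midpoint (16,13/2) outside
  → clear
Obstacle 4 [(14,13) (23,14) (22,19) (14,24)]:
  edge (14,13)–(23,14): clear
  edge (23,14)–(22,19): clear
  edge (22,19)–(14,24): clear
  edge (14,24)–(14,13): clear
  midpoint (16,13/2) outside
  → clear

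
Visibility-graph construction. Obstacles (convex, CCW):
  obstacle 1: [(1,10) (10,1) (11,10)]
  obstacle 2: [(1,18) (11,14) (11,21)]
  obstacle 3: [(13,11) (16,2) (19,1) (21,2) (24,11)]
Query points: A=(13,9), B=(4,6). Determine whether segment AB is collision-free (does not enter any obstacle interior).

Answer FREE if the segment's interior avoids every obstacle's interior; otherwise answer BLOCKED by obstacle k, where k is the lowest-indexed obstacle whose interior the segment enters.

Obstacle 1 [(1,10) (10,1) (11,10)]:
  edge (1,10)–(10,1): crosses AB
  edge (10,1)–(11,10): crosses AB
  edge (11,10)–(1,10): clear
  → BLOCKED
Obstacle 2 [(1,18) (11,14) (11,21)]:
  edge (1,18)–(11,14): clear
  edge (11,14)–(11,21): clear
  edge (11,21)–(1,18): clear
  midpoint (17/2,15/2) outside
  → clear
Obstacle 3 [(13,11) (16,2) (19,1) (21,2) (24,11)]:
  edge (13,11)–(16,2): clear
  edge (16,2)–(19,1): clear
  edge (19,1)–(21,2): clear
  edge (21,2)–(24,11): clear
  edge (24,11)–(13,11): clear
  midpoint (17/2,15/2) outside
  → clear

BLOCKED by obstacle 1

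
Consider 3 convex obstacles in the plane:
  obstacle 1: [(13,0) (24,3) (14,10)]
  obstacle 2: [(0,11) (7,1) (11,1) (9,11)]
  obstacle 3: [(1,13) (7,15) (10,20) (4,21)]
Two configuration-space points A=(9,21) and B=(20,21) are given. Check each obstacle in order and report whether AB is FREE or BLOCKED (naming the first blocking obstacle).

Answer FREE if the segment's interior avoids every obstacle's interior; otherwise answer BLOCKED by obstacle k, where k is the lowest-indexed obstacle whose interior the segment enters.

FREE

Obstacle 1 [(13,0) (24,3) (14,10)]:
  edge (13,0)–(24,3): clear
  edge (24,3)–(14,10): clear
  edge (14,10)–(13,0): clear
  midpoint (29/2,21) outside
  → clear
Obstacle 2 [(0,11) (7,1) (11,1) (9,11)]:
  edge (0,11)–(7,1): clear
  edge (7,1)–(11,1): clear
  edge (11,1)–(9,11): clear
  edge (9,11)–(0,11): clear
  midpoint (29/2,21) outside
  → clear
Obstacle 3 [(1,13) (7,15) (10,20) (4,21)]:
  edge (1,13)–(7,15): clear
  edge (7,15)–(10,20): clear
  edge (10,20)–(4,21): clear
  edge (4,21)–(1,13): clear
  midpoint (29/2,21) outside
  → clear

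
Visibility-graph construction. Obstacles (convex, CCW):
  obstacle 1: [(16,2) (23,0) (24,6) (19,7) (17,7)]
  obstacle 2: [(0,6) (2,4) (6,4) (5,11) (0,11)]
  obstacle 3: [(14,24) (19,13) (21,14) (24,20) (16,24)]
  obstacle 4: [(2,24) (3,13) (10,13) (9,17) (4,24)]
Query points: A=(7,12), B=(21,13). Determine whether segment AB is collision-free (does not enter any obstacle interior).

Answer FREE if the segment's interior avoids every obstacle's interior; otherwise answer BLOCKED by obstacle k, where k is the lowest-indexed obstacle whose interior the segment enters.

FREE

Obstacle 1 [(16,2) (23,0) (24,6) (19,7) (17,7)]:
  edge (16,2)–(23,0): clear
  edge (23,0)–(24,6): clear
  edge (24,6)–(19,7): clear
  edge (19,7)–(17,7): clear
  edge (17,7)–(16,2): clear
  midpoint (14,25/2) outside
  → clear
Obstacle 2 [(0,6) (2,4) (6,4) (5,11) (0,11)]:
  edge (0,6)–(2,4): clear
  edge (2,4)–(6,4): clear
  edge (6,4)–(5,11): clear
  edge (5,11)–(0,11): clear
  edge (0,11)–(0,6): clear
  midpoint (14,25/2) outside
  → clear
Obstacle 3 [(14,24) (19,13) (21,14) (24,20) (16,24)]:
  edge (14,24)–(19,13): clear
  edge (19,13)–(21,14): clear
  edge (21,14)–(24,20): clear
  edge (24,20)–(16,24): clear
  edge (16,24)–(14,24): clear
  midpoint (14,25/2) outside
  → clear
Obstacle 4 [(2,24) (3,13) (10,13) (9,17) (4,24)]:
  edge (2,24)–(3,13): clear
  edge (3,13)–(10,13): clear
  edge (10,13)–(9,17): clear
  edge (9,17)–(4,24): clear
  edge (4,24)–(2,24): clear
  midpoint (14,25/2) outside
  → clear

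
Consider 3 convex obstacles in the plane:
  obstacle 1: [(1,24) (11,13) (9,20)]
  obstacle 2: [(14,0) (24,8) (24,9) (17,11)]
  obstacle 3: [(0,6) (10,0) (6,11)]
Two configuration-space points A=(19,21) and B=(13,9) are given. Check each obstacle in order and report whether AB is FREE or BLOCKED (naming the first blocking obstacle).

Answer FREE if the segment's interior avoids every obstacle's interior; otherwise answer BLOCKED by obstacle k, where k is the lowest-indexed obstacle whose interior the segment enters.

FREE

Obstacle 1 [(1,24) (11,13) (9,20)]:
  edge (1,24)–(11,13): clear
  edge (11,13)–(9,20): clear
  edge (9,20)–(1,24): clear
  midpoint (16,15) outside
  → clear
Obstacle 2 [(14,0) (24,8) (24,9) (17,11)]:
  edge (14,0)–(24,8): clear
  edge (24,8)–(24,9): clear
  edge (24,9)–(17,11): clear
  edge (17,11)–(14,0): clear
  midpoint (16,15) outside
  → clear
Obstacle 3 [(0,6) (10,0) (6,11)]:
  edge (0,6)–(10,0): clear
  edge (10,0)–(6,11): clear
  edge (6,11)–(0,6): clear
  midpoint (16,15) outside
  → clear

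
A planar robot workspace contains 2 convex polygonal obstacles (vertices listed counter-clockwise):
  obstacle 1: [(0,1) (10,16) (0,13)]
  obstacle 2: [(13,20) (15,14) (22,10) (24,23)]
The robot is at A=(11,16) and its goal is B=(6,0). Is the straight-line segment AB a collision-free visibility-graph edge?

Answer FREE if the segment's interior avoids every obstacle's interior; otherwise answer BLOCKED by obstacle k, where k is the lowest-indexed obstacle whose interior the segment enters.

Obstacle 1 [(0,1) (10,16) (0,13)]:
  edge (0,1)–(10,16): clear
  edge (10,16)–(0,13): clear
  edge (0,13)–(0,1): clear
  midpoint (17/2,8) outside
  → clear
Obstacle 2 [(13,20) (15,14) (22,10) (24,23)]:
  edge (13,20)–(15,14): clear
  edge (15,14)–(22,10): clear
  edge (22,10)–(24,23): clear
  edge (24,23)–(13,20): clear
  midpoint (17/2,8) outside
  → clear

FREE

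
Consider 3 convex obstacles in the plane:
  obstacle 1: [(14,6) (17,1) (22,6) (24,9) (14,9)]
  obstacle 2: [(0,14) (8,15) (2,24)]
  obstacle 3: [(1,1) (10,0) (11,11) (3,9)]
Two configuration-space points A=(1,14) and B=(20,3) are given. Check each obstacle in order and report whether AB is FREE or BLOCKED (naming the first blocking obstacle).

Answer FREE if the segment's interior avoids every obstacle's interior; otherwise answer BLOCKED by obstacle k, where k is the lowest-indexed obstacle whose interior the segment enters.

BLOCKED by obstacle 1

Obstacle 1 [(14,6) (17,1) (22,6) (24,9) (14,9)]:
  edge (14,6)–(17,1): clear
  edge (17,1)–(22,6): crosses AB
  edge (22,6)–(24,9): clear
  edge (24,9)–(14,9): clear
  edge (14,9)–(14,6): crosses AB
  → BLOCKED
Obstacle 2 [(0,14) (8,15) (2,24)]:
  edge (0,14)–(8,15): clear
  edge (8,15)–(2,24): clear
  edge (2,24)–(0,14): clear
  midpoint (21/2,17/2) outside
  → clear
Obstacle 3 [(1,1) (10,0) (11,11) (3,9)]:
  edge (1,1)–(10,0): clear
  edge (10,0)–(11,11): crosses AB
  edge (11,11)–(3,9): crosses AB
  edge (3,9)–(1,1): clear
  → BLOCKED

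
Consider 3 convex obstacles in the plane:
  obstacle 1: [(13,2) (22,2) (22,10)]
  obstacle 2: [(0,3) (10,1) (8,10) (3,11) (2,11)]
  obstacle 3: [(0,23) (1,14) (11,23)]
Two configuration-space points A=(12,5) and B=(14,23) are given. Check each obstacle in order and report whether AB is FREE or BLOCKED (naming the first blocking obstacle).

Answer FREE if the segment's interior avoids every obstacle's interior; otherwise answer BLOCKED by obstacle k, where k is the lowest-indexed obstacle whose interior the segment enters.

Obstacle 1 [(13,2) (22,2) (22,10)]:
  edge (13,2)–(22,2): clear
  edge (22,2)–(22,10): clear
  edge (22,10)–(13,2): clear
  midpoint (13,14) outside
  → clear
Obstacle 2 [(0,3) (10,1) (8,10) (3,11) (2,11)]:
  edge (0,3)–(10,1): clear
  edge (10,1)–(8,10): clear
  edge (8,10)–(3,11): clear
  edge (3,11)–(2,11): clear
  edge (2,11)–(0,3): clear
  midpoint (13,14) outside
  → clear
Obstacle 3 [(0,23) (1,14) (11,23)]:
  edge (0,23)–(1,14): clear
  edge (1,14)–(11,23): clear
  edge (11,23)–(0,23): clear
  midpoint (13,14) outside
  → clear

FREE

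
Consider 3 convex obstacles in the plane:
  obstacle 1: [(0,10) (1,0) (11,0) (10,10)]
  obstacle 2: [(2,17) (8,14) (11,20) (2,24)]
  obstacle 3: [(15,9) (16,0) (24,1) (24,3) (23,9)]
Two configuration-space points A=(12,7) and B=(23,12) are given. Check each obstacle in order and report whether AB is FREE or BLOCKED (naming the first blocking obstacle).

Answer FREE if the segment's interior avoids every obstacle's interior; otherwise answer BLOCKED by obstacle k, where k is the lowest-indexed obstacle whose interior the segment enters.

Obstacle 1 [(0,10) (1,0) (11,0) (10,10)]:
  edge (0,10)–(1,0): clear
  edge (1,0)–(11,0): clear
  edge (11,0)–(10,10): clear
  edge (10,10)–(0,10): clear
  midpoint (35/2,19/2) outside
  → clear
Obstacle 2 [(2,17) (8,14) (11,20) (2,24)]:
  edge (2,17)–(8,14): clear
  edge (8,14)–(11,20): clear
  edge (11,20)–(2,24): clear
  edge (2,24)–(2,17): clear
  midpoint (35/2,19/2) outside
  → clear
Obstacle 3 [(15,9) (16,0) (24,1) (24,3) (23,9)]:
  edge (15,9)–(16,0): crosses AB
  edge (16,0)–(24,1): clear
  edge (24,1)–(24,3): clear
  edge (24,3)–(23,9): clear
  edge (23,9)–(15,9): crosses AB
  → BLOCKED

BLOCKED by obstacle 3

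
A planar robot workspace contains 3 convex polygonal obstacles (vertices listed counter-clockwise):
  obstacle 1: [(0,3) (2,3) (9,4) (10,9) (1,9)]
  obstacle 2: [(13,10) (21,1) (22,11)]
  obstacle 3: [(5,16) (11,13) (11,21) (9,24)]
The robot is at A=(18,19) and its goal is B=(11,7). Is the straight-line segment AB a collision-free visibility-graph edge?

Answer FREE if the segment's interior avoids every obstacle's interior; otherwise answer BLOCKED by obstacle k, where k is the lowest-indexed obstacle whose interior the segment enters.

Obstacle 1 [(0,3) (2,3) (9,4) (10,9) (1,9)]:
  edge (0,3)–(2,3): clear
  edge (2,3)–(9,4): clear
  edge (9,4)–(10,9): clear
  edge (10,9)–(1,9): clear
  edge (1,9)–(0,3): clear
  midpoint (29/2,13) outside
  → clear
Obstacle 2 [(13,10) (21,1) (22,11)]:
  edge (13,10)–(21,1): clear
  edge (21,1)–(22,11): clear
  edge (22,11)–(13,10): clear
  midpoint (29/2,13) outside
  → clear
Obstacle 3 [(5,16) (11,13) (11,21) (9,24)]:
  edge (5,16)–(11,13): clear
  edge (11,13)–(11,21): clear
  edge (11,21)–(9,24): clear
  edge (9,24)–(5,16): clear
  midpoint (29/2,13) outside
  → clear

FREE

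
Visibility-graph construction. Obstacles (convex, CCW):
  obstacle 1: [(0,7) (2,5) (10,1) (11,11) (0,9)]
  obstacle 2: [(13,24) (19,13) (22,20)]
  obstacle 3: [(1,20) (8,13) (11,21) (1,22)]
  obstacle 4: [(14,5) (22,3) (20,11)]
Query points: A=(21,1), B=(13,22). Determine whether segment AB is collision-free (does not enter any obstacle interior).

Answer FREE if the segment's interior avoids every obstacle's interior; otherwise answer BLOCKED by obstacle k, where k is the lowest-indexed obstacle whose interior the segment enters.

BLOCKED by obstacle 4

Obstacle 1 [(0,7) (2,5) (10,1) (11,11) (0,9)]:
  edge (0,7)–(2,5): clear
  edge (2,5)–(10,1): clear
  edge (10,1)–(11,11): clear
  edge (11,11)–(0,9): clear
  edge (0,9)–(0,7): clear
  midpoint (17,23/2) outside
  → clear
Obstacle 2 [(13,24) (19,13) (22,20)]:
  edge (13,24)–(19,13): clear
  edge (19,13)–(22,20): clear
  edge (22,20)–(13,24): clear
  midpoint (17,23/2) outside
  → clear
Obstacle 3 [(1,20) (8,13) (11,21) (1,22)]:
  edge (1,20)–(8,13): clear
  edge (8,13)–(11,21): clear
  edge (11,21)–(1,22): clear
  edge (1,22)–(1,20): clear
  midpoint (17,23/2) outside
  → clear
Obstacle 4 [(14,5) (22,3) (20,11)]:
  edge (14,5)–(22,3): crosses AB
  edge (22,3)–(20,11): clear
  edge (20,11)–(14,5): crosses AB
  → BLOCKED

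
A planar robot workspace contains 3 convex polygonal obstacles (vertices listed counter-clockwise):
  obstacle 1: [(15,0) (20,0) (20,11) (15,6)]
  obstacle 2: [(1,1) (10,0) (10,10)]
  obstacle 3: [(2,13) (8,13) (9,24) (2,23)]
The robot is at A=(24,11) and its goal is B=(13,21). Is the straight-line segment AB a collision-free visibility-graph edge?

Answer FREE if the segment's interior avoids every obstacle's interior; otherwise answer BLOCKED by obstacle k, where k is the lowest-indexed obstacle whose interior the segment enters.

Obstacle 1 [(15,0) (20,0) (20,11) (15,6)]:
  edge (15,0)–(20,0): clear
  edge (20,0)–(20,11): clear
  edge (20,11)–(15,6): clear
  edge (15,6)–(15,0): clear
  midpoint (37/2,16) outside
  → clear
Obstacle 2 [(1,1) (10,0) (10,10)]:
  edge (1,1)–(10,0): clear
  edge (10,0)–(10,10): clear
  edge (10,10)–(1,1): clear
  midpoint (37/2,16) outside
  → clear
Obstacle 3 [(2,13) (8,13) (9,24) (2,23)]:
  edge (2,13)–(8,13): clear
  edge (8,13)–(9,24): clear
  edge (9,24)–(2,23): clear
  edge (2,23)–(2,13): clear
  midpoint (37/2,16) outside
  → clear

FREE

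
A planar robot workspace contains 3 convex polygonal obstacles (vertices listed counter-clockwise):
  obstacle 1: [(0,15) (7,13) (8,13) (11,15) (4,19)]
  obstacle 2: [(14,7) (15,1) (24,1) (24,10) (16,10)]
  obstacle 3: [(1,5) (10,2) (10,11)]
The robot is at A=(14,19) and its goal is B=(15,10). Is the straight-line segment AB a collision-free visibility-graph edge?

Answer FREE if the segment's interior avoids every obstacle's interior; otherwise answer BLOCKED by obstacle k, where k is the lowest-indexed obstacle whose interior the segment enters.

Obstacle 1 [(0,15) (7,13) (8,13) (11,15) (4,19)]:
  edge (0,15)–(7,13): clear
  edge (7,13)–(8,13): clear
  edge (8,13)–(11,15): clear
  edge (11,15)–(4,19): clear
  edge (4,19)–(0,15): clear
  midpoint (29/2,29/2) outside
  → clear
Obstacle 2 [(14,7) (15,1) (24,1) (24,10) (16,10)]:
  edge (14,7)–(15,1): clear
  edge (15,1)–(24,1): clear
  edge (24,1)–(24,10): clear
  edge (24,10)–(16,10): clear
  edge (16,10)–(14,7): clear
  midpoint (29/2,29/2) outside
  → clear
Obstacle 3 [(1,5) (10,2) (10,11)]:
  edge (1,5)–(10,2): clear
  edge (10,2)–(10,11): clear
  edge (10,11)–(1,5): clear
  midpoint (29/2,29/2) outside
  → clear

FREE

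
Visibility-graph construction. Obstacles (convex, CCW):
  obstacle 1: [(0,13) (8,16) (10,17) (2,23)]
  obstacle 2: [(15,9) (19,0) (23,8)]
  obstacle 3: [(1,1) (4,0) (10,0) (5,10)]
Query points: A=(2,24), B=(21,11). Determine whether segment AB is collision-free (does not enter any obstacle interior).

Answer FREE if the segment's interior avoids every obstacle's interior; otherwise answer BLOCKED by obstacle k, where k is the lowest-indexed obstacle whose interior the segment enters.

FREE

Obstacle 1 [(0,13) (8,16) (10,17) (2,23)]:
  edge (0,13)–(8,16): clear
  edge (8,16)–(10,17): clear
  edge (10,17)–(2,23): clear
  edge (2,23)–(0,13): clear
  midpoint (23/2,35/2) outside
  → clear
Obstacle 2 [(15,9) (19,0) (23,8)]:
  edge (15,9)–(19,0): clear
  edge (19,0)–(23,8): clear
  edge (23,8)–(15,9): clear
  midpoint (23/2,35/2) outside
  → clear
Obstacle 3 [(1,1) (4,0) (10,0) (5,10)]:
  edge (1,1)–(4,0): clear
  edge (4,0)–(10,0): clear
  edge (10,0)–(5,10): clear
  edge (5,10)–(1,1): clear
  midpoint (23/2,35/2) outside
  → clear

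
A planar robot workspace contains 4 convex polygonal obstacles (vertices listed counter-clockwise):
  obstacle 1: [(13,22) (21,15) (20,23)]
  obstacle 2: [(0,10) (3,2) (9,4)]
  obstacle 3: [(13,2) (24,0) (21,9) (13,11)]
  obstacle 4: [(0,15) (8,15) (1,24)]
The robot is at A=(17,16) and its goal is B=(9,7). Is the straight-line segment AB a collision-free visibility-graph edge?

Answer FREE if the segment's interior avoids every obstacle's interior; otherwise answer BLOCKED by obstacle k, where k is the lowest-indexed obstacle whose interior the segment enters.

Obstacle 1 [(13,22) (21,15) (20,23)]:
  edge (13,22)–(21,15): clear
  edge (21,15)–(20,23): clear
  edge (20,23)–(13,22): clear
  midpoint (13,23/2) outside
  → clear
Obstacle 2 [(0,10) (3,2) (9,4)]:
  edge (0,10)–(3,2): clear
  edge (3,2)–(9,4): clear
  edge (9,4)–(0,10): clear
  midpoint (13,23/2) outside
  → clear
Obstacle 3 [(13,2) (24,0) (21,9) (13,11)]:
  edge (13,2)–(24,0): clear
  edge (24,0)–(21,9): clear
  edge (21,9)–(13,11): clear
  edge (13,11)–(13,2): clear
  midpoint (13,23/2) outside
  → clear
Obstacle 4 [(0,15) (8,15) (1,24)]:
  edge (0,15)–(8,15): clear
  edge (8,15)–(1,24): clear
  edge (1,24)–(0,15): clear
  midpoint (13,23/2) outside
  → clear

FREE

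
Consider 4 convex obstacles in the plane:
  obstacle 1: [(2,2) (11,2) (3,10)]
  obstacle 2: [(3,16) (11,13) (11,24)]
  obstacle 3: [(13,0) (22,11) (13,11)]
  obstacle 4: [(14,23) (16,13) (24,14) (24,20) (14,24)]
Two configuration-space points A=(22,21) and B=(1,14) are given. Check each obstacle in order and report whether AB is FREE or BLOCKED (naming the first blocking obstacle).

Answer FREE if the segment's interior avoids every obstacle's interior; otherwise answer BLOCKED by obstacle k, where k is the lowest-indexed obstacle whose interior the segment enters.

Obstacle 1 [(2,2) (11,2) (3,10)]:
  edge (2,2)–(11,2): clear
  edge (11,2)–(3,10): clear
  edge (3,10)–(2,2): clear
  midpoint (23/2,35/2) outside
  → clear
Obstacle 2 [(3,16) (11,13) (11,24)]:
  edge (3,16)–(11,13): crosses AB
  edge (11,13)–(11,24): crosses AB
  edge (11,24)–(3,16): clear
  → BLOCKED
Obstacle 3 [(13,0) (22,11) (13,11)]:
  edge (13,0)–(22,11): clear
  edge (22,11)–(13,11): clear
  edge (13,11)–(13,0): clear
  midpoint (23/2,35/2) outside
  → clear
Obstacle 4 [(14,23) (16,13) (24,14) (24,20) (14,24)]:
  edge (14,23)–(16,13): crosses AB
  edge (16,13)–(24,14): clear
  edge (24,14)–(24,20): clear
  edge (24,20)–(14,24): crosses AB
  edge (14,24)–(14,23): clear
  → BLOCKED

BLOCKED by obstacle 2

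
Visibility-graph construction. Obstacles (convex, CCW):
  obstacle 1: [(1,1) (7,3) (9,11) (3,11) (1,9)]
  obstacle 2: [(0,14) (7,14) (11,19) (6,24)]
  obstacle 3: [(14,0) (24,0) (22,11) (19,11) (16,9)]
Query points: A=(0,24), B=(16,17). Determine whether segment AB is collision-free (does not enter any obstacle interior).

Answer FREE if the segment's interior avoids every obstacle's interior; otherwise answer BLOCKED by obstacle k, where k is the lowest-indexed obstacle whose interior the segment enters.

Obstacle 1 [(1,1) (7,3) (9,11) (3,11) (1,9)]:
  edge (1,1)–(7,3): clear
  edge (7,3)–(9,11): clear
  edge (9,11)–(3,11): clear
  edge (3,11)–(1,9): clear
  edge (1,9)–(1,1): clear
  midpoint (8,41/2) outside
  → clear
Obstacle 2 [(0,14) (7,14) (11,19) (6,24)]:
  edge (0,14)–(7,14): clear
  edge (7,14)–(11,19): clear
  edge (11,19)–(6,24): crosses AB
  edge (6,24)–(0,14): crosses AB
  → BLOCKED
Obstacle 3 [(14,0) (24,0) (22,11) (19,11) (16,9)]:
  edge (14,0)–(24,0): clear
  edge (24,0)–(22,11): clear
  edge (22,11)–(19,11): clear
  edge (19,11)–(16,9): clear
  edge (16,9)–(14,0): clear
  midpoint (8,41/2) outside
  → clear

BLOCKED by obstacle 2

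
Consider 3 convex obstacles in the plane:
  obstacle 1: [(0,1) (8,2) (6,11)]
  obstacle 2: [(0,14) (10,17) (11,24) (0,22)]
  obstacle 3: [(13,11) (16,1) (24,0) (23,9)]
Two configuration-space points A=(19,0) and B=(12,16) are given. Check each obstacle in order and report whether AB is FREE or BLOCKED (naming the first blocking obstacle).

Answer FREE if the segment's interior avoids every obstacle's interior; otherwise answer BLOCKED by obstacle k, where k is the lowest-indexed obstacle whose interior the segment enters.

Obstacle 1 [(0,1) (8,2) (6,11)]:
  edge (0,1)–(8,2): clear
  edge (8,2)–(6,11): clear
  edge (6,11)–(0,1): clear
  midpoint (31/2,8) outside
  → clear
Obstacle 2 [(0,14) (10,17) (11,24) (0,22)]:
  edge (0,14)–(10,17): clear
  edge (10,17)–(11,24): clear
  edge (11,24)–(0,22): clear
  edge (0,22)–(0,14): clear
  midpoint (31/2,8) outside
  → clear
Obstacle 3 [(13,11) (16,1) (24,0) (23,9)]:
  edge (13,11)–(16,1): clear
  edge (16,1)–(24,0): crosses AB
  edge (24,0)–(23,9): clear
  edge (23,9)–(13,11): crosses AB
  → BLOCKED

BLOCKED by obstacle 3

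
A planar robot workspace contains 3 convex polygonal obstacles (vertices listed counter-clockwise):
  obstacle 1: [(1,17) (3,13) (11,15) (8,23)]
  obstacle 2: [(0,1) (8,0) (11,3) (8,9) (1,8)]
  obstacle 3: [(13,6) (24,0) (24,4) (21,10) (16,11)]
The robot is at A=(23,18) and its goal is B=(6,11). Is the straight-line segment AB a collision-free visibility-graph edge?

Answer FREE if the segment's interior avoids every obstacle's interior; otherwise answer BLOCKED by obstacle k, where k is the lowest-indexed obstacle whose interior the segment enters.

Obstacle 1 [(1,17) (3,13) (11,15) (8,23)]:
  edge (1,17)–(3,13): clear
  edge (3,13)–(11,15): clear
  edge (11,15)–(8,23): clear
  edge (8,23)–(1,17): clear
  midpoint (29/2,29/2) outside
  → clear
Obstacle 2 [(0,1) (8,0) (11,3) (8,9) (1,8)]:
  edge (0,1)–(8,0): clear
  edge (8,0)–(11,3): clear
  edge (11,3)–(8,9): clear
  edge (8,9)–(1,8): clear
  edge (1,8)–(0,1): clear
  midpoint (29/2,29/2) outside
  → clear
Obstacle 3 [(13,6) (24,0) (24,4) (21,10) (16,11)]:
  edge (13,6)–(24,0): clear
  edge (24,0)–(24,4): clear
  edge (24,4)–(21,10): clear
  edge (21,10)–(16,11): clear
  edge (16,11)–(13,6): clear
  midpoint (29/2,29/2) outside
  → clear

FREE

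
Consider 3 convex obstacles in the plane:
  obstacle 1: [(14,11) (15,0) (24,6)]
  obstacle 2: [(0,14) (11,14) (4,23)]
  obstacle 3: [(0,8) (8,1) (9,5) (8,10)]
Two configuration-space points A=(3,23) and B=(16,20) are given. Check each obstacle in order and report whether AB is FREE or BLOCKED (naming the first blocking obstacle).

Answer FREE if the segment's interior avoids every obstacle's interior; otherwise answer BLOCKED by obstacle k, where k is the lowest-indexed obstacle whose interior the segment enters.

BLOCKED by obstacle 2

Obstacle 1 [(14,11) (15,0) (24,6)]:
  edge (14,11)–(15,0): clear
  edge (15,0)–(24,6): clear
  edge (24,6)–(14,11): clear
  midpoint (19/2,43/2) outside
  → clear
Obstacle 2 [(0,14) (11,14) (4,23)]:
  edge (0,14)–(11,14): clear
  edge (11,14)–(4,23): crosses AB
  edge (4,23)–(0,14): crosses AB
  → BLOCKED
Obstacle 3 [(0,8) (8,1) (9,5) (8,10)]:
  edge (0,8)–(8,1): clear
  edge (8,1)–(9,5): clear
  edge (9,5)–(8,10): clear
  edge (8,10)–(0,8): clear
  midpoint (19/2,43/2) outside
  → clear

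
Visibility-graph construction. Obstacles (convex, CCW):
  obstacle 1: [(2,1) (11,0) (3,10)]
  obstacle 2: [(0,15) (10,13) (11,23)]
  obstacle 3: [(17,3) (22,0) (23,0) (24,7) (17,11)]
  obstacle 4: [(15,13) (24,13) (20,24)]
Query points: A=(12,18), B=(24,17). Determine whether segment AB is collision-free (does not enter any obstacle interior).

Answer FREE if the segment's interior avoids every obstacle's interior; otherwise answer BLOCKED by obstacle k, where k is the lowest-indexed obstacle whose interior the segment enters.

BLOCKED by obstacle 4

Obstacle 1 [(2,1) (11,0) (3,10)]:
  edge (2,1)–(11,0): clear
  edge (11,0)–(3,10): clear
  edge (3,10)–(2,1): clear
  midpoint (18,35/2) outside
  → clear
Obstacle 2 [(0,15) (10,13) (11,23)]:
  edge (0,15)–(10,13): clear
  edge (10,13)–(11,23): clear
  edge (11,23)–(0,15): clear
  midpoint (18,35/2) outside
  → clear
Obstacle 3 [(17,3) (22,0) (23,0) (24,7) (17,11)]:
  edge (17,3)–(22,0): clear
  edge (22,0)–(23,0): clear
  edge (23,0)–(24,7): clear
  edge (24,7)–(17,11): clear
  edge (17,11)–(17,3): clear
  midpoint (18,35/2) outside
  → clear
Obstacle 4 [(15,13) (24,13) (20,24)]:
  edge (15,13)–(24,13): clear
  edge (24,13)–(20,24): crosses AB
  edge (20,24)–(15,13): crosses AB
  → BLOCKED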